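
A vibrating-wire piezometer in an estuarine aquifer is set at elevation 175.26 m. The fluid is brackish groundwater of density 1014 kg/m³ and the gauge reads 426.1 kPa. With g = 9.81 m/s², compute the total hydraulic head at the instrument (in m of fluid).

ψ = P/(ρg) = 426.1×1000 / (1014 × 9.81) = 42.84 m.
h = z + ψ = 175.26 + 42.84 = 218.10 m.

h ≈ 218.10 m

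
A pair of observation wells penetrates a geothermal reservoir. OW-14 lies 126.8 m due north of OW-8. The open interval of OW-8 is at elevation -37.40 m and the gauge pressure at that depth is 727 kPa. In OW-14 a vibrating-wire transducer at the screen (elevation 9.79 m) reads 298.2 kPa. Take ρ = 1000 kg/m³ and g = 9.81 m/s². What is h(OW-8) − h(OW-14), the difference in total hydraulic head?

Pressure head at OW-8: ψ = P/(ρg) = 727×1000 / (1000 × 9.81) = 74.11 m.
Total head at OW-8: h = z + ψ = -37.40 + 74.11 = 36.71 m.
Pressure head at OW-14: ψ = P/(ρg) = 298.2×1000 / (1000 × 9.81) = 30.40 m.
Total head at OW-14: h = z + ψ = 9.79 + 30.40 = 40.19 m.
Head difference: h(OW-8) − h(OW-14) = 36.71 − 40.19 = -3.48 m.

Δh ≈ -3.48 m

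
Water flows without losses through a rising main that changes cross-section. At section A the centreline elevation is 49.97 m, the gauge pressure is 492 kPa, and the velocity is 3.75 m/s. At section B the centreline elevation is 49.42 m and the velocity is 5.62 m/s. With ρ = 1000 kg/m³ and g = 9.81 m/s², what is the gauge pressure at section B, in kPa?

Pressure head at A: ψ₁ = P₁/(ρg) = 492×1000 / (1000 × 9.81) = 50.15 m.
Velocity heads: v₁²/2g = 3.75²/19.62 = 0.717 m; v₂²/2g = 5.62²/19.62 = 1.610 m.
Total head H = z₁ + ψ₁ + v₁²/2g = 49.97 + 50.15 + 0.717 = 100.84 m.
ψ₂ = H − z₂ − v₂²/2g = 100.84 − 49.42 − 1.610 = 49.81 m.
P₂ = ρgψ₂ = 1000 × 9.81 × 49.81 ≈ 489 kPa.

P₂ ≈ 489 kPa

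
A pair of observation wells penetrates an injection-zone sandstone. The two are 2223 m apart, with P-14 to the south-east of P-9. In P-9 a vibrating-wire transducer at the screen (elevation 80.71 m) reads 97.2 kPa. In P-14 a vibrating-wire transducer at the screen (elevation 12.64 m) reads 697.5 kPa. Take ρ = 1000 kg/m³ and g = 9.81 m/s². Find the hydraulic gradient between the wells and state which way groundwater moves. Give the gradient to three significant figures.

Pressure head at P-9: ψ = P/(ρg) = 97.2×1000 / (1000 × 9.81) = 9.91 m.
Total head at P-9: h = z + ψ = 80.71 + 9.91 = 90.62 m.
Pressure head at P-14: ψ = P/(ρg) = 697.5×1000 / (1000 × 9.81) = 71.10 m.
Total head at P-14: h = z + ψ = 12.64 + 71.10 = 83.74 m.
Head difference: h(P-9) − h(P-14) = 90.62 − 83.74 = 6.88 m.
Hydraulic gradient: i = |Δh| / L = 6.88 / 2223 = 0.00309.
Flow is from higher to lower head: from P-9 toward P-14, i.e. toward the south-east.

i ≈ 0.00309; groundwater flows toward the south-east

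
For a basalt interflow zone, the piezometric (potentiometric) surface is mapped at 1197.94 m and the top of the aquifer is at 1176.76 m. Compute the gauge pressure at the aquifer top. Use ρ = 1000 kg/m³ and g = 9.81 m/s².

P ≈ 208 kPa

Pressure head at the aquifer top: ψ = h − z = 1197.94 − 1176.76 = 21.18 m.
P = ρgψ = 1000 × 9.81 × 21.18 = 207776 Pa ≈ 208 kPa.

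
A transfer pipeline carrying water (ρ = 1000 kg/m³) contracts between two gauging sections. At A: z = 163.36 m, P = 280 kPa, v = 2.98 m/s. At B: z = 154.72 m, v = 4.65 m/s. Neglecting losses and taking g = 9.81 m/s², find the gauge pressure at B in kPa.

P₂ ≈ 358 kPa

Pressure head at A: ψ₁ = P₁/(ρg) = 280×1000 / (1000 × 9.81) = 28.54 m.
Velocity heads: v₁²/2g = 2.98²/19.62 = 0.453 m; v₂²/2g = 4.65²/19.62 = 1.102 m.
Total head H = z₁ + ψ₁ + v₁²/2g = 163.36 + 28.54 + 0.453 = 192.35 m.
ψ₂ = H − z₂ − v₂²/2g = 192.35 − 154.72 − 1.102 = 36.53 m.
P₂ = ρgψ₂ = 1000 × 9.81 × 36.53 ≈ 358 kPa.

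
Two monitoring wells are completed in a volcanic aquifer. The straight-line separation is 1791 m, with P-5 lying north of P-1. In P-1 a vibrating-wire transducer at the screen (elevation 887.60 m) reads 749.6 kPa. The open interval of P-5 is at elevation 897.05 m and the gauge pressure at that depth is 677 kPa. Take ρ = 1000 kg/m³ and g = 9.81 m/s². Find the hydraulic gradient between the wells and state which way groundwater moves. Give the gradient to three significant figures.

i ≈ 0.00114; groundwater flows toward the south

Pressure head at P-1: ψ = P/(ρg) = 749.6×1000 / (1000 × 9.81) = 76.41 m.
Total head at P-1: h = z + ψ = 887.60 + 76.41 = 964.01 m.
Pressure head at P-5: ψ = P/(ρg) = 677×1000 / (1000 × 9.81) = 69.01 m.
Total head at P-5: h = z + ψ = 897.05 + 69.01 = 966.06 m.
Head difference: h(P-1) − h(P-5) = 964.01 − 966.06 = -2.05 m.
Hydraulic gradient: i = |Δh| / L = 2.05 / 1791 = 0.00114.
Flow is from higher to lower head: from P-5 toward P-1, i.e. toward the south.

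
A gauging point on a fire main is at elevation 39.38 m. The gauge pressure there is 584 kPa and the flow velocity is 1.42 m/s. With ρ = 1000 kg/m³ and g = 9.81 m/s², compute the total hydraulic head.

h ≈ 99.01 m

Pressure head ψ = P/(ρg) = 584×1000 / (1000 × 9.81) = 59.53 m.
Velocity head = v²/(2g) = 1.42² / (2 × 9.81) = 0.103 m.
h = z + ψ + v²/(2g) = 39.38 + 59.53 + 0.103 = 99.01 m.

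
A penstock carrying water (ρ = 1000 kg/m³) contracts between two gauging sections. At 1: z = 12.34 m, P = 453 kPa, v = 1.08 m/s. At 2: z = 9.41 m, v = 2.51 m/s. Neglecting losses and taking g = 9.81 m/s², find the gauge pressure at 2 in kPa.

Pressure head at 1: ψ₁ = P₁/(ρg) = 453×1000 / (1000 × 9.81) = 46.18 m.
Velocity heads: v₁²/2g = 1.08²/19.62 = 0.059 m; v₂²/2g = 2.51²/19.62 = 0.321 m.
Total head H = z₁ + ψ₁ + v₁²/2g = 12.34 + 46.18 + 0.059 = 58.58 m.
ψ₂ = H − z₂ − v₂²/2g = 58.58 − 9.41 − 0.321 = 48.85 m.
P₂ = ρgψ₂ = 1000 × 9.81 × 48.85 ≈ 479 kPa.

P₂ ≈ 479 kPa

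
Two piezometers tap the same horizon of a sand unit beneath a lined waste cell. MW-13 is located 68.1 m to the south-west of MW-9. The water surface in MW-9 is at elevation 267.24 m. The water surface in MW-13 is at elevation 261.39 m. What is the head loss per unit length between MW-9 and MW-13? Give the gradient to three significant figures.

i ≈ 0.0859 m/m

Total head at MW-9: h = 267.24 m (water level in the piezometer is the total head).
Total head at MW-13: h = 261.39 m (water level in the piezometer is the total head).
Head difference: h(MW-9) − h(MW-13) = 267.24 − 261.39 = 5.85 m.
Hydraulic gradient: i = |Δh| / L = 5.85 / 68.1 = 0.0859.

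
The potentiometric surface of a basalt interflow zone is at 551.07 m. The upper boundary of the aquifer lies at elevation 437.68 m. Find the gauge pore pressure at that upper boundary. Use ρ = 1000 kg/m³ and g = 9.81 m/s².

Pressure head at the aquifer top: ψ = h − z = 551.07 − 437.68 = 113.39 m.
P = ρgψ = 1000 × 9.81 × 113.39 = 1112356 Pa ≈ 1110 kPa.

P ≈ 1110 kPa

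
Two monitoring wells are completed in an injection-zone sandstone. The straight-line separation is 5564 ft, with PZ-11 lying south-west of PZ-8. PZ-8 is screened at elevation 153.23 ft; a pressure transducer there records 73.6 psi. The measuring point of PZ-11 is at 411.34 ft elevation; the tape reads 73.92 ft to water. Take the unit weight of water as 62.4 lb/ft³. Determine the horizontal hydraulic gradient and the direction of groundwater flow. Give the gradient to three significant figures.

Pressure head at PZ-8: ψ = 144·P/γ = 144 × 73.6 / 62.4 = 169.85 ft.
Total head at PZ-8: h = z + ψ = 153.23 + 169.85 = 323.08 ft.
Total head at PZ-11: h = 411.34 − 73.92 = 337.42 ft.
Head difference: h(PZ-8) − h(PZ-11) = 323.08 − 337.42 = -14.34 ft.
Hydraulic gradient: i = |Δh| / L = 14.34 / 5564 = 0.00258.
Flow is from higher to lower head: from PZ-11 toward PZ-8, i.e. toward the north-east.

i ≈ 0.00258; groundwater flows toward the north-east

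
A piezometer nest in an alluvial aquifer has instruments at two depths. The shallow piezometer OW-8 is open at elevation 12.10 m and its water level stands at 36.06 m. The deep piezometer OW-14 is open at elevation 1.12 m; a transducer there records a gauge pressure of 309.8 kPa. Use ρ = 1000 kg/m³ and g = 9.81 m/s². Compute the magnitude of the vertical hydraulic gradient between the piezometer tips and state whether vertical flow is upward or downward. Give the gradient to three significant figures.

|i_v| ≈ 0.306; vertical flow is downward

Total head at OW-8: h = 36.06 m (water level in the standpipe).
Pressure head at OW-14: ψ = P/(ρg) = 309.8×1000 / (1000 × 9.81) = 31.58 m.
Total head at OW-14: h = z + ψ = 1.12 + 31.58 = 32.70 m.
Δh = h(OW-8) − h(OW-14) = 36.06 − 32.70 = 3.36 m.
Vertical separation Δz = 12.10 − 1.12 = 10.98 m.
|i_v| = |Δh| / Δz = 3.36 / 10.98 = 0.306.
Head is higher in the shallow piezometer, so vertical flow is downward (recharge condition).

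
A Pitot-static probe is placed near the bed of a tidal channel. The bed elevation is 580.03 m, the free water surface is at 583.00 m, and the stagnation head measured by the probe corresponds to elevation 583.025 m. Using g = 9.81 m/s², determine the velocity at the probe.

Near the bed, under hydrostatic conditions, the piezometric head (z + ψ) equals the free-surface elevation, 583.00 m.
Velocity head = total − piezometric = 583.025 − 583.00 = 0.025 m.
v = √(2g·h_v) = √(2 × 9.81 × 0.025) = 0.700 m/s.

v ≈ 0.700 m/s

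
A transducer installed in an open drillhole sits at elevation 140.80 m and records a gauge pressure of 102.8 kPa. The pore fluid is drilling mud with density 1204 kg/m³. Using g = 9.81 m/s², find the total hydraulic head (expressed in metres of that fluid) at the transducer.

h ≈ 149.50 m

ψ = P/(ρg) = 102.8×1000 / (1204 × 9.81) = 8.70 m.
h = z + ψ = 140.80 + 8.70 = 149.50 m.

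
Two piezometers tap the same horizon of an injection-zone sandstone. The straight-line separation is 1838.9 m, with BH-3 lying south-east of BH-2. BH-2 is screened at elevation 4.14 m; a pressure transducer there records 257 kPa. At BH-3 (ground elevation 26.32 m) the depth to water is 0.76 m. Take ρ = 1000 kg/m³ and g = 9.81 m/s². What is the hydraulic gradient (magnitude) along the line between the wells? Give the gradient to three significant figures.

Pressure head at BH-2: ψ = P/(ρg) = 257×1000 / (1000 × 9.81) = 26.20 m.
Total head at BH-2: h = z + ψ = 4.14 + 26.20 = 30.34 m.
Total head at BH-3: h = 26.32 − 0.76 = 25.56 m.
Head difference: h(BH-2) − h(BH-3) = 30.34 − 25.56 = 4.78 m.
Hydraulic gradient: i = |Δh| / L = 4.78 / 1838.9 = 0.00260.

i ≈ 0.00260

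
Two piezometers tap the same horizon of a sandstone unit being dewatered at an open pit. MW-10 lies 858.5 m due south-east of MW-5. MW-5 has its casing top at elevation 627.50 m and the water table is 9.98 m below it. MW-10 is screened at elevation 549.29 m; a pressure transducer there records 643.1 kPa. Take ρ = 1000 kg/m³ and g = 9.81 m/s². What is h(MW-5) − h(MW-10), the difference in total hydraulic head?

Δh ≈ 2.67 m

Total head at MW-5: h = 627.50 − 9.98 = 617.52 m.
Pressure head at MW-10: ψ = P/(ρg) = 643.1×1000 / (1000 × 9.81) = 65.56 m.
Total head at MW-10: h = z + ψ = 549.29 + 65.56 = 614.85 m.
Head difference: h(MW-5) − h(MW-10) = 617.52 − 614.85 = 2.67 m.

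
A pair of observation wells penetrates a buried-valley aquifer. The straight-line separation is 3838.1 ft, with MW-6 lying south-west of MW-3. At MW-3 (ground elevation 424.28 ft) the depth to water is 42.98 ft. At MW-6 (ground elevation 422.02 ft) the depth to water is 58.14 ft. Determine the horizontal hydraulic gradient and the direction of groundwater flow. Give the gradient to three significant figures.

i ≈ 0.00454; groundwater flows toward the south-west

Total head at MW-3: h = 424.28 − 42.98 = 381.30 ft.
Total head at MW-6: h = 422.02 − 58.14 = 363.88 ft.
Head difference: h(MW-3) − h(MW-6) = 381.30 − 363.88 = 17.42 ft.
Hydraulic gradient: i = |Δh| / L = 17.42 / 3838.1 = 0.00454.
Flow is from higher to lower head: from MW-3 toward MW-6, i.e. toward the south-west.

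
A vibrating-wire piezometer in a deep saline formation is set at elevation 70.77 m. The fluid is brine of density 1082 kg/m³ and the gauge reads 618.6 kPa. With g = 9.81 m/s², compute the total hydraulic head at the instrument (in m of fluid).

h ≈ 129.05 m

ψ = P/(ρg) = 618.6×1000 / (1082 × 9.81) = 58.28 m.
h = z + ψ = 70.77 + 58.28 = 129.05 m.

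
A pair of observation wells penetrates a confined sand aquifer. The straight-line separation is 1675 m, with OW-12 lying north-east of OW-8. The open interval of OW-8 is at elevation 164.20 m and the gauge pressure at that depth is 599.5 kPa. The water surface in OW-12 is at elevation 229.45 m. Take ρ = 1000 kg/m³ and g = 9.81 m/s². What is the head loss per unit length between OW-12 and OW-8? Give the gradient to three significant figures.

Pressure head at OW-8: ψ = P/(ρg) = 599.5×1000 / (1000 × 9.81) = 61.11 m.
Total head at OW-8: h = z + ψ = 164.20 + 61.11 = 225.31 m.
Total head at OW-12: h = 229.45 m (water level in the piezometer is the total head).
Head difference: h(OW-8) − h(OW-12) = 225.31 − 229.45 = -4.14 m.
Hydraulic gradient: i = |Δh| / L = 4.14 / 1675 = 0.00247.

i ≈ 0.00247 m/m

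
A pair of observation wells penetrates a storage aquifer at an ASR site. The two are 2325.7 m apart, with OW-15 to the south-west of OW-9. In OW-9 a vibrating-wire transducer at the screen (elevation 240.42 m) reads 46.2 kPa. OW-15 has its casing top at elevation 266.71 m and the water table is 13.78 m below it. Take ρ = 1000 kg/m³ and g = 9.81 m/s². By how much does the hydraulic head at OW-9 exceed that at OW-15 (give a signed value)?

Pressure head at OW-9: ψ = P/(ρg) = 46.2×1000 / (1000 × 9.81) = 4.71 m.
Total head at OW-9: h = z + ψ = 240.42 + 4.71 = 245.13 m.
Total head at OW-15: h = 266.71 − 13.78 = 252.93 m.
Head difference: h(OW-9) − h(OW-15) = 245.13 − 252.93 = -7.80 m.

Δh ≈ -7.80 m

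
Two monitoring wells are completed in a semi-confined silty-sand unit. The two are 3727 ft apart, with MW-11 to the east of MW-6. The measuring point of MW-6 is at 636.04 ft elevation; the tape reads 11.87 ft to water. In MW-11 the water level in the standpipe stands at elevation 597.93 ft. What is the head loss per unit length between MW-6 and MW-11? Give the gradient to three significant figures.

i ≈ 0.00704 ft/ft

Total head at MW-6: h = 636.04 − 11.87 = 624.17 ft.
Total head at MW-11: h = 597.93 ft (water level in the piezometer is the total head).
Head difference: h(MW-6) − h(MW-11) = 624.17 − 597.93 = 26.24 ft.
Hydraulic gradient: i = |Δh| / L = 26.24 / 3727 = 0.00704.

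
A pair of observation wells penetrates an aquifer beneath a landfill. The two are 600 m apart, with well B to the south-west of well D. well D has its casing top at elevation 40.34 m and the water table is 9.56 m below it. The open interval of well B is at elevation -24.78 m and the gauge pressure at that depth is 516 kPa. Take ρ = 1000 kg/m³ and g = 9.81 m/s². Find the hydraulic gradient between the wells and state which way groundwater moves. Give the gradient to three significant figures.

Total head at well D: h = 40.34 − 9.56 = 30.78 m.
Pressure head at well B: ψ = P/(ρg) = 516×1000 / (1000 × 9.81) = 52.60 m.
Total head at well B: h = z + ψ = -24.78 + 52.60 = 27.82 m.
Head difference: h(well D) − h(well B) = 30.78 − 27.82 = 2.96 m.
Hydraulic gradient: i = |Δh| / L = 2.96 / 600 = 0.00493.
Flow is from higher to lower head: from well D toward well B, i.e. toward the south-west.

i ≈ 0.00493; groundwater flows toward the south-west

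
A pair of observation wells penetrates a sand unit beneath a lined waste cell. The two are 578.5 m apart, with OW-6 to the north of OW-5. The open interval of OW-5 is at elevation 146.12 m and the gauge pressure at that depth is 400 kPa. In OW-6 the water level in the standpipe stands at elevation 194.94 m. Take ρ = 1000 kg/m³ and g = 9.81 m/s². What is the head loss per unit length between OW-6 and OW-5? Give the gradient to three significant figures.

i ≈ 0.0139 m/m

Pressure head at OW-5: ψ = P/(ρg) = 400×1000 / (1000 × 9.81) = 40.77 m.
Total head at OW-5: h = z + ψ = 146.12 + 40.77 = 186.89 m.
Total head at OW-6: h = 194.94 m (water level in the piezometer is the total head).
Head difference: h(OW-5) − h(OW-6) = 186.89 − 194.94 = -8.05 m.
Hydraulic gradient: i = |Δh| / L = 8.05 / 578.5 = 0.0139.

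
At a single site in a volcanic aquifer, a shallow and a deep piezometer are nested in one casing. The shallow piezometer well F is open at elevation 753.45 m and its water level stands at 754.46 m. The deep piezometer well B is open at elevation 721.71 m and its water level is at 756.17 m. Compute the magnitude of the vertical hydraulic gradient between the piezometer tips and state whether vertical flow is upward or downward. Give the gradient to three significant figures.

|i_v| ≈ 0.0539; vertical flow is upward

Total head at well F: h = 754.46 m (water level in the standpipe).
Total head at well B: h = 756.17 m.
Δh = h(well F) − h(well B) = 754.46 − 756.17 = -1.71 m.
Vertical separation Δz = 753.45 − 721.71 = 31.74 m.
|i_v| = |Δh| / Δz = 1.71 / 31.74 = 0.0539.
Head is higher in the deep piezometer, so vertical flow is upward (discharge condition).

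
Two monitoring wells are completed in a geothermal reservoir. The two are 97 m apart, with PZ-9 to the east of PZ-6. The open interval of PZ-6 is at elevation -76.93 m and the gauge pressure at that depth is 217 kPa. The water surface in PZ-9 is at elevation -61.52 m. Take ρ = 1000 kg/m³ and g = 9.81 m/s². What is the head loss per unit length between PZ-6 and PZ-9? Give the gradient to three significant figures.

Pressure head at PZ-6: ψ = P/(ρg) = 217×1000 / (1000 × 9.81) = 22.12 m.
Total head at PZ-6: h = z + ψ = -76.93 + 22.12 = -54.81 m.
Total head at PZ-9: h = -61.52 m (water level in the piezometer is the total head).
Head difference: h(PZ-6) − h(PZ-9) = -54.81 − (-61.52) = 6.71 m.
Hydraulic gradient: i = |Δh| / L = 6.71 / 97 = 0.0692.

i ≈ 0.0692 m/m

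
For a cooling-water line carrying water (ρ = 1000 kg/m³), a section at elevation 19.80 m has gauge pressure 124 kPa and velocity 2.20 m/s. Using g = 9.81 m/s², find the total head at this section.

Pressure head ψ = P/(ρg) = 124×1000 / (1000 × 9.81) = 12.64 m.
Velocity head = v²/(2g) = 2.20² / (2 × 9.81) = 0.247 m.
h = z + ψ + v²/(2g) = 19.80 + 12.64 + 0.247 = 32.69 m.

h ≈ 32.69 m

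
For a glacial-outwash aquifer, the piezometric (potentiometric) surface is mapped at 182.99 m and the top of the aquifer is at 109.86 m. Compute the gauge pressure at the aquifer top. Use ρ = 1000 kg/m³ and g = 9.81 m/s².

P ≈ 717 kPa

Pressure head at the aquifer top: ψ = h − z = 182.99 − 109.86 = 73.13 m.
P = ρgψ = 1000 × 9.81 × 73.13 = 717405 Pa ≈ 717 kPa.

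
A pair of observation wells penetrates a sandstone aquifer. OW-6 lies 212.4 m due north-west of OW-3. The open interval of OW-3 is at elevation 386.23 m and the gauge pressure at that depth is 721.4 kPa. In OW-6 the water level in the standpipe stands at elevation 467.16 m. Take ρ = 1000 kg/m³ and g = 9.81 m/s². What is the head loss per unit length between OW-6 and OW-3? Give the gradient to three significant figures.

Pressure head at OW-3: ψ = P/(ρg) = 721.4×1000 / (1000 × 9.81) = 73.54 m.
Total head at OW-3: h = z + ψ = 386.23 + 73.54 = 459.77 m.
Total head at OW-6: h = 467.16 m (water level in the piezometer is the total head).
Head difference: h(OW-3) − h(OW-6) = 459.77 − 467.16 = -7.39 m.
Hydraulic gradient: i = |Δh| / L = 7.39 / 212.4 = 0.0348.

i ≈ 0.0348 m/m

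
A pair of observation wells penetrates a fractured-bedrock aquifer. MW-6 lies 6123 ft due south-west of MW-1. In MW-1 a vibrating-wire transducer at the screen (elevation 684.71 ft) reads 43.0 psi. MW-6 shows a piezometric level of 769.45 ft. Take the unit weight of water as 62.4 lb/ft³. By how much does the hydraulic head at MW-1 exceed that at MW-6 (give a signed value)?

Δh ≈ 14.49 ft

Pressure head at MW-1: ψ = 144·P/γ = 144 × 43.0 / 62.4 = 99.23 ft.
Total head at MW-1: h = z + ψ = 684.71 + 99.23 = 783.94 ft.
Total head at MW-6: h = 769.45 ft (water level in the piezometer is the total head).
Head difference: h(MW-1) − h(MW-6) = 783.94 − 769.45 = 14.49 ft.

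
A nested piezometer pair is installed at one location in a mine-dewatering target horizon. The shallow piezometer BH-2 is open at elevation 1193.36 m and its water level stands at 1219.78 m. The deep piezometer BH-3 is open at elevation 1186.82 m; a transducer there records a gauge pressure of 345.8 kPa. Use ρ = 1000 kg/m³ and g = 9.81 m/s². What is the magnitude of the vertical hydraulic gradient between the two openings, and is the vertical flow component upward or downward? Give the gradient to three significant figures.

|i_v| ≈ 0.350; vertical flow is upward

Total head at BH-2: h = 1219.78 m (water level in the standpipe).
Pressure head at BH-3: ψ = P/(ρg) = 345.8×1000 / (1000 × 9.81) = 35.25 m.
Total head at BH-3: h = z + ψ = 1186.82 + 35.25 = 1222.07 m.
Δh = h(BH-2) − h(BH-3) = 1219.78 − 1222.07 = -2.29 m.
Vertical separation Δz = 1193.36 − 1186.82 = 6.54 m.
|i_v| = |Δh| / Δz = 2.29 / 6.54 = 0.350.
Head is higher in the deep piezometer, so vertical flow is upward (discharge condition).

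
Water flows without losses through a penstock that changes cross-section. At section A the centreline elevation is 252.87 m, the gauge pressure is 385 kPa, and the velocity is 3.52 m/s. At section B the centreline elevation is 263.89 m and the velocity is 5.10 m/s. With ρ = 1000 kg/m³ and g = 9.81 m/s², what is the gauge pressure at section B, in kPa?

P₂ ≈ 270 kPa

Pressure head at A: ψ₁ = P₁/(ρg) = 385×1000 / (1000 × 9.81) = 39.25 m.
Velocity heads: v₁²/2g = 3.52²/19.62 = 0.632 m; v₂²/2g = 5.10²/19.62 = 1.326 m.
Total head H = z₁ + ψ₁ + v₁²/2g = 252.87 + 39.25 + 0.632 = 292.75 m.
ψ₂ = H − z₂ − v₂²/2g = 292.75 − 263.89 − 1.326 = 27.53 m.
P₂ = ρgψ₂ = 1000 × 9.81 × 27.53 ≈ 270 kPa.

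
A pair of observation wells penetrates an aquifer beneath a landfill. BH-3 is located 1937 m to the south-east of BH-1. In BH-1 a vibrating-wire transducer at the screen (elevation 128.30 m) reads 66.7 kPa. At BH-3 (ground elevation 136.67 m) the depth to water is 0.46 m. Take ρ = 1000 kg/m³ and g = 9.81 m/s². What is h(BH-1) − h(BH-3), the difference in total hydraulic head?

Δh ≈ -1.11 m

Pressure head at BH-1: ψ = P/(ρg) = 66.7×1000 / (1000 × 9.81) = 6.80 m.
Total head at BH-1: h = z + ψ = 128.30 + 6.80 = 135.10 m.
Total head at BH-3: h = 136.67 − 0.46 = 136.21 m.
Head difference: h(BH-1) − h(BH-3) = 135.10 − 136.21 = -1.11 m.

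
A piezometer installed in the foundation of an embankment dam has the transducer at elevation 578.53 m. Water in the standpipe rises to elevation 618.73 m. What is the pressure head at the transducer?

Total head h = 618.73 m (the water-surface elevation in the piezometer).
Pressure head ψ = h − z = 618.73 − 578.53 = 40.20 m.

ψ ≈ 40.20 m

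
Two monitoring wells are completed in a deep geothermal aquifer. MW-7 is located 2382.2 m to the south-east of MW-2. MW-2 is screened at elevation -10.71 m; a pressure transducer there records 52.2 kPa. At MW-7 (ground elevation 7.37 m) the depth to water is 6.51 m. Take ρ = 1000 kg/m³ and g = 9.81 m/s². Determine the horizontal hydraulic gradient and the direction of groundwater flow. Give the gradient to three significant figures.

Pressure head at MW-2: ψ = P/(ρg) = 52.2×1000 / (1000 × 9.81) = 5.32 m.
Total head at MW-2: h = z + ψ = -10.71 + 5.32 = -5.39 m.
Total head at MW-7: h = 7.37 − 6.51 = 0.86 m.
Head difference: h(MW-2) − h(MW-7) = -5.39 − 0.86 = -6.25 m.
Hydraulic gradient: i = |Δh| / L = 6.25 / 2382.2 = 0.00262.
Flow is from higher to lower head: from MW-7 toward MW-2, i.e. toward the north-west.

i ≈ 0.00262; groundwater flows toward the north-west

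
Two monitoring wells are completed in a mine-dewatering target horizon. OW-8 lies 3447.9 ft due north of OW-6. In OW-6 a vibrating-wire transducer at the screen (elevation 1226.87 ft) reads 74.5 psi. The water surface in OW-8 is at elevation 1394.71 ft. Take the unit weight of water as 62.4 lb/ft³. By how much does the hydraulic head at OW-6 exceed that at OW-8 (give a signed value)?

Δh ≈ 4.08 ft

Pressure head at OW-6: ψ = 144·P/γ = 144 × 74.5 / 62.4 = 171.92 ft.
Total head at OW-6: h = z + ψ = 1226.87 + 171.92 = 1398.79 ft.
Total head at OW-8: h = 1394.71 ft (water level in the piezometer is the total head).
Head difference: h(OW-6) − h(OW-8) = 1398.79 − 1394.71 = 4.08 ft.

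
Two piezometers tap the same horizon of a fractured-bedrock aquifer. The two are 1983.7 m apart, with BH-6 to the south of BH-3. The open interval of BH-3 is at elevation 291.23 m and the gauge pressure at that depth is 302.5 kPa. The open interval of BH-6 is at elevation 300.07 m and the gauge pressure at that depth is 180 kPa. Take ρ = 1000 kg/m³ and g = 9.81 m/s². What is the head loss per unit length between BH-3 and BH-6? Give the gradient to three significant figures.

Pressure head at BH-3: ψ = P/(ρg) = 302.5×1000 / (1000 × 9.81) = 30.84 m.
Total head at BH-3: h = z + ψ = 291.23 + 30.84 = 322.07 m.
Pressure head at BH-6: ψ = P/(ρg) = 180×1000 / (1000 × 9.81) = 18.35 m.
Total head at BH-6: h = z + ψ = 300.07 + 18.35 = 318.42 m.
Head difference: h(BH-3) − h(BH-6) = 322.07 − 318.42 = 3.65 m.
Hydraulic gradient: i = |Δh| / L = 3.65 / 1983.7 = 0.00184.

i ≈ 0.00184 m/m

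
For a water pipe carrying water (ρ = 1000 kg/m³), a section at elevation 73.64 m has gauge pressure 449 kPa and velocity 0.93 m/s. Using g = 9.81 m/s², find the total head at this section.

Pressure head ψ = P/(ρg) = 449×1000 / (1000 × 9.81) = 45.77 m.
Velocity head = v²/(2g) = 0.93² / (2 × 9.81) = 0.044 m.
h = z + ψ + v²/(2g) = 73.64 + 45.77 + 0.044 = 119.45 m.

h ≈ 119.45 m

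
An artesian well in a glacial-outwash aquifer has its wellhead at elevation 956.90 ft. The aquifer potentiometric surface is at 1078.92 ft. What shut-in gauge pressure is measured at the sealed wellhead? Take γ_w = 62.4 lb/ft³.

P ≈ 52.9 psi

Head above the cap: Δh = 1078.92 − 956.90 = 122.02 ft.
P = γΔh/144 = 62.4 × 122.02 / 144 = 52.9 psi.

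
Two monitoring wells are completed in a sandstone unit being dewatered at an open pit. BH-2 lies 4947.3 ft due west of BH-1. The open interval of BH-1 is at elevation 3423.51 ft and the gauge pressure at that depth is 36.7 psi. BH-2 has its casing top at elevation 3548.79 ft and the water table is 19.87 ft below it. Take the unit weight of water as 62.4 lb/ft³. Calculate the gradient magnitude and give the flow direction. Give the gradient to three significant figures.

Pressure head at BH-1: ψ = 144·P/γ = 144 × 36.7 / 62.4 = 84.69 ft.
Total head at BH-1: h = z + ψ = 3423.51 + 84.69 = 3508.20 ft.
Total head at BH-2: h = 3548.79 − 19.87 = 3528.92 ft.
Head difference: h(BH-1) − h(BH-2) = 3508.20 − 3528.92 = -20.72 ft.
Hydraulic gradient: i = |Δh| / L = 20.72 / 4947.3 = 0.00419.
Flow is from higher to lower head: from BH-2 toward BH-1, i.e. toward the east.

i ≈ 0.00419; groundwater flows toward the east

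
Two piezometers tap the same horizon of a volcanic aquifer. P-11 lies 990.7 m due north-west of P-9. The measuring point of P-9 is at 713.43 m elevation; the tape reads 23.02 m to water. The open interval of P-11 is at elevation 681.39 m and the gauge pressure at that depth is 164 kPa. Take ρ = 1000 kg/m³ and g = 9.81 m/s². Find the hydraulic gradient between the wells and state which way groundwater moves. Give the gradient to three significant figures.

Total head at P-9: h = 713.43 − 23.02 = 690.41 m.
Pressure head at P-11: ψ = P/(ρg) = 164×1000 / (1000 × 9.81) = 16.72 m.
Total head at P-11: h = z + ψ = 681.39 + 16.72 = 698.11 m.
Head difference: h(P-9) − h(P-11) = 690.41 − 698.11 = -7.70 m.
Hydraulic gradient: i = |Δh| / L = 7.70 / 990.7 = 0.00777.
Flow is from higher to lower head: from P-11 toward P-9, i.e. toward the south-east.

i ≈ 0.00777; groundwater flows toward the south-east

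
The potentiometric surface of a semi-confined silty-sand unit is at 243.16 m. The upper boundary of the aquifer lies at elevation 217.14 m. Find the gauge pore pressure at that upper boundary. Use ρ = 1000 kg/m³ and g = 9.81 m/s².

P ≈ 255 kPa

Pressure head at the aquifer top: ψ = h − z = 243.16 − 217.14 = 26.02 m.
P = ρgψ = 1000 × 9.81 × 26.02 = 255256 Pa ≈ 255 kPa.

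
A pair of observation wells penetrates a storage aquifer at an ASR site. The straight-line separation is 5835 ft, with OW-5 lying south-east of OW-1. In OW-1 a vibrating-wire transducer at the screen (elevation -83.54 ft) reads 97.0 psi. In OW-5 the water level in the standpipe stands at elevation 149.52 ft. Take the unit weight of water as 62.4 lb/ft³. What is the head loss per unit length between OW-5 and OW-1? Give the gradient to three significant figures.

Pressure head at OW-1: ψ = 144·P/γ = 144 × 97.0 / 62.4 = 223.85 ft.
Total head at OW-1: h = z + ψ = -83.54 + 223.85 = 140.31 ft.
Total head at OW-5: h = 149.52 ft (water level in the piezometer is the total head).
Head difference: h(OW-1) − h(OW-5) = 140.31 − 149.52 = -9.21 ft.
Hydraulic gradient: i = |Δh| / L = 9.21 / 5835 = 0.00158.

i ≈ 0.00158 ft/ft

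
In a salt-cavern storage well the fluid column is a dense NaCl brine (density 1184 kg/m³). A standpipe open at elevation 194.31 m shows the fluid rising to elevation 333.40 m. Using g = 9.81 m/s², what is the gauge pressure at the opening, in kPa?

Pressure head ψ = h − z = 333.40 − 194.31 = 139.09 m.
P = ρgψ = 1184 × 9.81 × 139.09 = 1615536 Pa ≈ 1620 kPa.

P ≈ 1620 kPa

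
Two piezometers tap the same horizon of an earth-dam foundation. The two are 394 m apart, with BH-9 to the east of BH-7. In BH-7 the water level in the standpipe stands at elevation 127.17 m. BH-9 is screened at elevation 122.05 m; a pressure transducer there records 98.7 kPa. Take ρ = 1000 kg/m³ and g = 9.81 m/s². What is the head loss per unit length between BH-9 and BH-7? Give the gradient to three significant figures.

Total head at BH-7: h = 127.17 m (water level in the piezometer is the total head).
Pressure head at BH-9: ψ = P/(ρg) = 98.7×1000 / (1000 × 9.81) = 10.06 m.
Total head at BH-9: h = z + ψ = 122.05 + 10.06 = 132.11 m.
Head difference: h(BH-7) − h(BH-9) = 127.17 − 132.11 = -4.94 m.
Hydraulic gradient: i = |Δh| / L = 4.94 / 394 = 0.0125.

i ≈ 0.0125 m/m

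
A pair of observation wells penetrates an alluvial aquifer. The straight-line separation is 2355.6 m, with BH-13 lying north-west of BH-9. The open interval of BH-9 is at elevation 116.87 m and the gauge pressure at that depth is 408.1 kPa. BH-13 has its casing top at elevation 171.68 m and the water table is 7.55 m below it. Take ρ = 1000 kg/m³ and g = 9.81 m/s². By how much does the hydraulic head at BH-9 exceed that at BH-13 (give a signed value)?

Pressure head at BH-9: ψ = P/(ρg) = 408.1×1000 / (1000 × 9.81) = 41.60 m.
Total head at BH-9: h = z + ψ = 116.87 + 41.60 = 158.47 m.
Total head at BH-13: h = 171.68 − 7.55 = 164.13 m.
Head difference: h(BH-9) − h(BH-13) = 158.47 − 164.13 = -5.66 m.

Δh ≈ -5.66 m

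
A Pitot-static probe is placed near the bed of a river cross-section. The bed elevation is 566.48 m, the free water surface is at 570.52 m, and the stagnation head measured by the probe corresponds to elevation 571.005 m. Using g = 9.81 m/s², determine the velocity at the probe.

v ≈ 3.08 m/s

Near the bed, under hydrostatic conditions, the piezometric head (z + ψ) equals the free-surface elevation, 570.52 m.
Velocity head = total − piezometric = 571.005 − 570.52 = 0.485 m.
v = √(2g·h_v) = √(2 × 9.81 × 0.485) = 3.08 m/s.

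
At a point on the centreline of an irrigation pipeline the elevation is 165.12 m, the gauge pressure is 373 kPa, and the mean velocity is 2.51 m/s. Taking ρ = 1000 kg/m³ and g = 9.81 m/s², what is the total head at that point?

Pressure head ψ = P/(ρg) = 373×1000 / (1000 × 9.81) = 38.02 m.
Velocity head = v²/(2g) = 2.51² / (2 × 9.81) = 0.321 m.
h = z + ψ + v²/(2g) = 165.12 + 38.02 + 0.321 = 203.46 m.

h ≈ 203.46 m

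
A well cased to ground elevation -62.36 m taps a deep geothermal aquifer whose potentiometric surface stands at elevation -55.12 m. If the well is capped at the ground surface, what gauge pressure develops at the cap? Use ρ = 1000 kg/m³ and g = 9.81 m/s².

Head above the cap: Δh = -55.12 − (-62.36) = 7.24 m.
P = ρgΔh = 1000 × 9.81 × 7.24 = 71024 Pa ≈ 71.0 kPa.

P ≈ 71.0 kPa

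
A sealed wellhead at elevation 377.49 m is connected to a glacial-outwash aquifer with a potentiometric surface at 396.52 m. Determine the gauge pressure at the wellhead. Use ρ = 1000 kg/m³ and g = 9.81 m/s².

P ≈ 187 kPa

Head above the cap: Δh = 396.52 − 377.49 = 19.03 m.
P = ρgΔh = 1000 × 9.81 × 19.03 = 186684 Pa ≈ 187 kPa.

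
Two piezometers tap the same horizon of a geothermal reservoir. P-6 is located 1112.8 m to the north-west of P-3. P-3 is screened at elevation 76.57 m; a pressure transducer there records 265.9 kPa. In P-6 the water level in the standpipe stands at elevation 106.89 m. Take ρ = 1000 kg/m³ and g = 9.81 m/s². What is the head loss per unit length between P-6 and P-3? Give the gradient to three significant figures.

i ≈ 0.00289 m/m

Pressure head at P-3: ψ = P/(ρg) = 265.9×1000 / (1000 × 9.81) = 27.10 m.
Total head at P-3: h = z + ψ = 76.57 + 27.10 = 103.67 m.
Total head at P-6: h = 106.89 m (water level in the piezometer is the total head).
Head difference: h(P-3) − h(P-6) = 103.67 − 106.89 = -3.22 m.
Hydraulic gradient: i = |Δh| / L = 3.22 / 1112.8 = 0.00289.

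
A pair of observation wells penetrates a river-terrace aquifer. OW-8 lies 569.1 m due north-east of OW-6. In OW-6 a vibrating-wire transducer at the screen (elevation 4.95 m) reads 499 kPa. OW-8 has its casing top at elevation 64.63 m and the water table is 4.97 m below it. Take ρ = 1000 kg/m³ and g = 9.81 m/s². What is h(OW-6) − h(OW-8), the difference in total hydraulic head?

Δh ≈ -3.84 m

Pressure head at OW-6: ψ = P/(ρg) = 499×1000 / (1000 × 9.81) = 50.87 m.
Total head at OW-6: h = z + ψ = 4.95 + 50.87 = 55.82 m.
Total head at OW-8: h = 64.63 − 4.97 = 59.66 m.
Head difference: h(OW-6) − h(OW-8) = 55.82 − 59.66 = -3.84 m.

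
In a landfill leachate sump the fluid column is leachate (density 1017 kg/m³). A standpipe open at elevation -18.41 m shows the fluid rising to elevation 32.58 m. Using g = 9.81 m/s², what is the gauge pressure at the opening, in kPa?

Pressure head ψ = h − z = 32.58 − (-18.41) = 50.99 m.
P = ρgψ = 1017 × 9.81 × 50.99 = 508716 Pa ≈ 509 kPa.

P ≈ 509 kPa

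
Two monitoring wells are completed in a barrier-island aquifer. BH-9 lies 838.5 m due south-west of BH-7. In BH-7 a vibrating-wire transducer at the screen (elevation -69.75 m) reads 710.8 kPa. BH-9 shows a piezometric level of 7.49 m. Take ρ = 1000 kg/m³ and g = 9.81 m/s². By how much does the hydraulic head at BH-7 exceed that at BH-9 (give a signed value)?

Pressure head at BH-7: ψ = P/(ρg) = 710.8×1000 / (1000 × 9.81) = 72.46 m.
Total head at BH-7: h = z + ψ = -69.75 + 72.46 = 2.71 m.
Total head at BH-9: h = 7.49 m (water level in the piezometer is the total head).
Head difference: h(BH-7) − h(BH-9) = 2.71 − 7.49 = -4.78 m.

Δh ≈ -4.78 m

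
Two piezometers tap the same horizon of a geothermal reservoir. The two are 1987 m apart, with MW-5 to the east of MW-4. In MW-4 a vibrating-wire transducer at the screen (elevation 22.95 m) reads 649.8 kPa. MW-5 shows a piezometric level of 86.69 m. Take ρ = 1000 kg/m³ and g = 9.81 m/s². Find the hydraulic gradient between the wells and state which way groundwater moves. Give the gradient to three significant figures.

i ≈ 0.00126; groundwater flows toward the east

Pressure head at MW-4: ψ = P/(ρg) = 649.8×1000 / (1000 × 9.81) = 66.24 m.
Total head at MW-4: h = z + ψ = 22.95 + 66.24 = 89.19 m.
Total head at MW-5: h = 86.69 m (water level in the piezometer is the total head).
Head difference: h(MW-4) − h(MW-5) = 89.19 − 86.69 = 2.50 m.
Hydraulic gradient: i = |Δh| / L = 2.50 / 1987 = 0.00126.
Flow is from higher to lower head: from MW-4 toward MW-5, i.e. toward the east.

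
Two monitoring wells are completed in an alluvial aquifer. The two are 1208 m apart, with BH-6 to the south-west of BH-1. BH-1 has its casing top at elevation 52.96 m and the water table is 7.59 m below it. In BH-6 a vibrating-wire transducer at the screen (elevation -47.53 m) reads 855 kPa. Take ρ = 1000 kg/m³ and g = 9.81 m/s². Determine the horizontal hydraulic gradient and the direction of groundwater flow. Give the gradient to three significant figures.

i ≈ 0.00475; groundwater flows toward the south-west

Total head at BH-1: h = 52.96 − 7.59 = 45.37 m.
Pressure head at BH-6: ψ = P/(ρg) = 855×1000 / (1000 × 9.81) = 87.16 m.
Total head at BH-6: h = z + ψ = -47.53 + 87.16 = 39.63 m.
Head difference: h(BH-1) − h(BH-6) = 45.37 − 39.63 = 5.74 m.
Hydraulic gradient: i = |Δh| / L = 5.74 / 1208 = 0.00475.
Flow is from higher to lower head: from BH-1 toward BH-6, i.e. toward the south-west.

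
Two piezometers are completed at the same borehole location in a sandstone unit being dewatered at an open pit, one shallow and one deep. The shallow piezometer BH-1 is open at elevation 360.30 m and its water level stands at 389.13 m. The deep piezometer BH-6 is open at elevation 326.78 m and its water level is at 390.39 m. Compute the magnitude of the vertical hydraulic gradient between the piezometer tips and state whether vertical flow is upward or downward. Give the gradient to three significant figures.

Total head at BH-1: h = 389.13 m (water level in the standpipe).
Total head at BH-6: h = 390.39 m.
Δh = h(BH-1) − h(BH-6) = 389.13 − 390.39 = -1.26 m.
Vertical separation Δz = 360.30 − 326.78 = 33.52 m.
|i_v| = |Δh| / Δz = 1.26 / 33.52 = 0.0376.
Head is higher in the deep piezometer, so vertical flow is upward (discharge condition).

|i_v| ≈ 0.0376; vertical flow is upward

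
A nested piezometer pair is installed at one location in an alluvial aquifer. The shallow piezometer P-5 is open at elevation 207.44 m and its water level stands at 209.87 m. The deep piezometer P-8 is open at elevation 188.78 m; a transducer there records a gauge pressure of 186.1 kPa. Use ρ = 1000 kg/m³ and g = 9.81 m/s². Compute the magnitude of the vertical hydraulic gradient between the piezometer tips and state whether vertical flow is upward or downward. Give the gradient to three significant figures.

|i_v| ≈ 0.114; vertical flow is downward

Total head at P-5: h = 209.87 m (water level in the standpipe).
Pressure head at P-8: ψ = P/(ρg) = 186.1×1000 / (1000 × 9.81) = 18.97 m.
Total head at P-8: h = z + ψ = 188.78 + 18.97 = 207.75 m.
Δh = h(P-5) − h(P-8) = 209.87 − 207.75 = 2.12 m.
Vertical separation Δz = 207.44 − 188.78 = 18.66 m.
|i_v| = |Δh| / Δz = 2.12 / 18.66 = 0.114.
Head is higher in the shallow piezometer, so vertical flow is downward (recharge condition).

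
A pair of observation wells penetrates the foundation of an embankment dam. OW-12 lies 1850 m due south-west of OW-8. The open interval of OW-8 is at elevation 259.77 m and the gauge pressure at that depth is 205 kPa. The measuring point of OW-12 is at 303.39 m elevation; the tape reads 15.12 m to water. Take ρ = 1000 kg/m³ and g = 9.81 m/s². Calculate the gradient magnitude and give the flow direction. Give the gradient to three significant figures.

i ≈ 0.00411; groundwater flows toward the north-east

Pressure head at OW-8: ψ = P/(ρg) = 205×1000 / (1000 × 9.81) = 20.90 m.
Total head at OW-8: h = z + ψ = 259.77 + 20.90 = 280.67 m.
Total head at OW-12: h = 303.39 − 15.12 = 288.27 m.
Head difference: h(OW-8) − h(OW-12) = 280.67 − 288.27 = -7.60 m.
Hydraulic gradient: i = |Δh| / L = 7.60 / 1850 = 0.00411.
Flow is from higher to lower head: from OW-12 toward OW-8, i.e. toward the north-east.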